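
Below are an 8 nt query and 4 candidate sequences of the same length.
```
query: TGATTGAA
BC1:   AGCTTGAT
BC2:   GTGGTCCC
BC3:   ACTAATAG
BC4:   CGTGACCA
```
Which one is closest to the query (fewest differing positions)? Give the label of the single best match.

BC1

Hamming distances to query — BC1: 3; BC2: 7; BC3: 7; BC4: 6.
Smallest is BC1 with 3 mismatches.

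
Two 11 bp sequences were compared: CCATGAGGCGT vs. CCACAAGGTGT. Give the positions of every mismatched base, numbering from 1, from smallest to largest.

Differences at position 4 (T→C), position 5 (G→A), position 9 (C→T).

4, 5, 9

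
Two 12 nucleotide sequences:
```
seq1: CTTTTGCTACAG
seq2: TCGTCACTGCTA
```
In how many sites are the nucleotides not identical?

8

The sequences differ at sites 1, 2, 3, 5, 6, 9, 11, 12 (1-based) — 8 in total.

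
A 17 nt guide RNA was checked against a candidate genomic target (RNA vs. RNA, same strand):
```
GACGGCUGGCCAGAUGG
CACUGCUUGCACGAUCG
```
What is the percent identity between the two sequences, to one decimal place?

Mismatches at positions 1, 4, 8, 11, 12, 16 (1-based): 6 of 17.
Identical positions: 11/17 = 64.71% → 64.7%.

64.7%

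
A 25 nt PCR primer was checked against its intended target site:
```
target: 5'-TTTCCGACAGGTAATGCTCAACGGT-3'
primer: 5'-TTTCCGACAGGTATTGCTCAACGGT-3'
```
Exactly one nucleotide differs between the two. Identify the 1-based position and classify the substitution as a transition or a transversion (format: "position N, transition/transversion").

position 14, transversion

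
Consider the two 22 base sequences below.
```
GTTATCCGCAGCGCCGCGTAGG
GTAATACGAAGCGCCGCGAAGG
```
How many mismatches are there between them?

4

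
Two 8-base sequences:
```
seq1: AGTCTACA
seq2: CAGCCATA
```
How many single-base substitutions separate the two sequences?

The sequences differ at bases 1, 2, 3, 5, 7 (1-based) — 5 in total.

5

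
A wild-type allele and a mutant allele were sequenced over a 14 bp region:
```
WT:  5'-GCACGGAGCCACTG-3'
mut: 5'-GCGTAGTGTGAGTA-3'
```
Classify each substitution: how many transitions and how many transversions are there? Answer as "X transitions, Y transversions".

Transitions (purine↔purine or pyrimidine↔pyrimidine): 3 A→G, 4 C→T, 5 G→A, 9 C→T, 14 G→A.
Transversions (purine↔pyrimidine): 7 A→T, 10 C→G, 12 C→G.

5 transitions, 3 transversions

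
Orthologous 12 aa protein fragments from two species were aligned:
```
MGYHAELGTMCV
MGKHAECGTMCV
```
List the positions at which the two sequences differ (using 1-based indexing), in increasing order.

Scanning 1-based: 3: Y/K; 7: L/C.

3, 7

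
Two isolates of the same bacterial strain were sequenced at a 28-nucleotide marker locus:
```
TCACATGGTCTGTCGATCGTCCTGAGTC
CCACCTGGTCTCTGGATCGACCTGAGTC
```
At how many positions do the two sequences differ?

5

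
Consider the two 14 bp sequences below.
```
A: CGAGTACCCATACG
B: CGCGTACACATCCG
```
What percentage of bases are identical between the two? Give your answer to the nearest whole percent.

Mismatches at positions 3, 8, 12 (1-based): 3 of 14.
Identical positions: 11/14 = 78.57% → 79%.

79%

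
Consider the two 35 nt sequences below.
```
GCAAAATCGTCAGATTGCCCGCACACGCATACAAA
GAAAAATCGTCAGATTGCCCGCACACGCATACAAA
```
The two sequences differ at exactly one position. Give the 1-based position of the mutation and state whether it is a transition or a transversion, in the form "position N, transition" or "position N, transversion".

position 2, transversion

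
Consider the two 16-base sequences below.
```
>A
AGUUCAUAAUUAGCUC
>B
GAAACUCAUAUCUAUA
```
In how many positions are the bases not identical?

Comparing position by position, 12 positions differ: 1 (A/G), 2 (G/A), 3 (U/A), 4 (U/A), 6 (A/U), 7 (U/C), 9 (A/U), 10 (U/A), 12 (A/C), 13 (G/U), 14 (C/A), 16 (C/A).

12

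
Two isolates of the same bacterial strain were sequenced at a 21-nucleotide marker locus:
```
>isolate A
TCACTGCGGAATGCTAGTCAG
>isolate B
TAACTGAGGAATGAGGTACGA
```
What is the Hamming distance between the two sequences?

9

Comparing position by position, 9 bases differ: 2 (C/A), 7 (C/A), 14 (C/A), 15 (T/G), 16 (A/G), 17 (G/T), 18 (T/A), 20 (A/G), 21 (G/A).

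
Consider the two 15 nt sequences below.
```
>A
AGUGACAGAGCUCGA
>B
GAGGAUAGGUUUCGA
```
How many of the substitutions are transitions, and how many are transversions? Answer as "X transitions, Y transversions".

Transitions (purine↔purine or pyrimidine↔pyrimidine): 1 A→G, 2 G→A, 6 C→U, 9 A→G, 11 C→U.
Transversions (purine↔pyrimidine): 3 U→G, 10 G→U.

5 transitions, 2 transversions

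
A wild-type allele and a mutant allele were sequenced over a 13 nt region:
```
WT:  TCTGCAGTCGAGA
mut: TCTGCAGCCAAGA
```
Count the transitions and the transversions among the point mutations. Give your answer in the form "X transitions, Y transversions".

2 transitions, 0 transversions

Transitions (purine↔purine or pyrimidine↔pyrimidine): 8 T→C, 10 G→A.
Transversions (purine↔pyrimidine): none.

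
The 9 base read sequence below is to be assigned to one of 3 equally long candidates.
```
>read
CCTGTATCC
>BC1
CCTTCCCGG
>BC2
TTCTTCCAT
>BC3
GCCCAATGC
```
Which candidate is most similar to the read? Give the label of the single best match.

BC3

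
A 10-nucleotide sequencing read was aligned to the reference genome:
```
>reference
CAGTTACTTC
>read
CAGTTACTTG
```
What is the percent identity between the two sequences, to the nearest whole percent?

90%

1 position differs (10), so 9 of 10 match: 9/10 = 90%.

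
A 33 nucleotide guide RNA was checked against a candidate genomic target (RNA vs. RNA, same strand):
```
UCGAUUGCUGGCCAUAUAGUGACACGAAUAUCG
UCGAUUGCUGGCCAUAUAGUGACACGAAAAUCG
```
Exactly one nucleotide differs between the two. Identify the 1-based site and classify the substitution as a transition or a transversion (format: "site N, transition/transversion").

Site 29 changes U→A. U is a pyrimidine and A is a purine, so this is a transversion.

site 29, transversion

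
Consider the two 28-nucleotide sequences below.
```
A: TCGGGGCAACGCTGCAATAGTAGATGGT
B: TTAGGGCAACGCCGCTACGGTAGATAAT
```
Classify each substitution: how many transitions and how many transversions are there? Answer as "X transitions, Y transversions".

7 transitions, 1 transversion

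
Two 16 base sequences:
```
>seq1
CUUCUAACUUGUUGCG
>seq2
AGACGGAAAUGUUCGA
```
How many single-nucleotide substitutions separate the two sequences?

The sequences differ at positions 1, 2, 3, 5, 6, 8, 9, 14, 15, 16 (1-based) — 10 in total.

10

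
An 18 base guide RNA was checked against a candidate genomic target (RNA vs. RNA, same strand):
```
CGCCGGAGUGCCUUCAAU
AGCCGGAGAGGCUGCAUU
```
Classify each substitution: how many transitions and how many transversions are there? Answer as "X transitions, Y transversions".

0 transitions, 5 transversions

Mismatches (1-based):
position 1: C→A (pyrimidine→purine, transversion)
position 9: U→A (pyrimidine→purine, transversion)
position 11: C→G (pyrimidine→purine, transversion)
position 14: U→G (pyrimidine→purine, transversion)
position 17: A→U (purine→pyrimidine, transversion)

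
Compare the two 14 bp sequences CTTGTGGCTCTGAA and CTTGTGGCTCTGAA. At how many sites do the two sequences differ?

0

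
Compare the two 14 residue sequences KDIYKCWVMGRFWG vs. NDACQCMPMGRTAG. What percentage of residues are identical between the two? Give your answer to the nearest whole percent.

43%

8 positions differ (1, 3, 4, 5, 7, 8, 12, 13), so 6 of 14 match: 6/14 = 42.86%.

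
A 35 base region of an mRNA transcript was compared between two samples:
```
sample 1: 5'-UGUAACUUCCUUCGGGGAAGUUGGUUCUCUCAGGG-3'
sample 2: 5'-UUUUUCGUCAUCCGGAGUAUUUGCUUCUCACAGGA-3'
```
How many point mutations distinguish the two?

Comparing position by position, 12 positions differ: 2 (G/U), 4 (A/U), 5 (A/U), 7 (U/G), 10 (C/A), 12 (U/C), 16 (G/A), 18 (A/U), 20 (G/U), 24 (G/C), 30 (U/A), 35 (G/A).

12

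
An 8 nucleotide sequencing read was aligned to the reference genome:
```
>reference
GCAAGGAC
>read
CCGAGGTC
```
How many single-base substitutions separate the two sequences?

Comparing position by position, 3 positions differ: 1 (G/C), 3 (A/G), 7 (A/T).

3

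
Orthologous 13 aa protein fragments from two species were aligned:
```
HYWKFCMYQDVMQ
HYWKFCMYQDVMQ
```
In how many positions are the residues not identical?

No positions differ; the sequences are identical.

0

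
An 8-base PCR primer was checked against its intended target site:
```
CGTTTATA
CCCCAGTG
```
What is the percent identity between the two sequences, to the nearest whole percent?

25%

Mismatches at positions 2, 3, 4, 5, 6, 8 (1-based): 6 of 8.
Identical positions: 2/8 = 25% → 25%.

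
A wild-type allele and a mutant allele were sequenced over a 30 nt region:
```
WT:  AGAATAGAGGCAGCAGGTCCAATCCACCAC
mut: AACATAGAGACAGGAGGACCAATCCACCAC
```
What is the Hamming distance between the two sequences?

Comparing position by position, 5 bases differ: 2 (G/A), 3 (A/C), 10 (G/A), 14 (C/G), 18 (T/A).

5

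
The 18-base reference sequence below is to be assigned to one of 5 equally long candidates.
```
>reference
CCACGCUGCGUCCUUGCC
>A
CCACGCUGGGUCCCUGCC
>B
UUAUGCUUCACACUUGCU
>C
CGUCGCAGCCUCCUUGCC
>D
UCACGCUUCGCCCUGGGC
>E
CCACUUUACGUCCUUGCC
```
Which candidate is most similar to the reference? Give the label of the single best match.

Hamming distances to reference — A: 2; B: 8; C: 4; D: 5; E: 3.
Smallest is A with 2 mismatches.

A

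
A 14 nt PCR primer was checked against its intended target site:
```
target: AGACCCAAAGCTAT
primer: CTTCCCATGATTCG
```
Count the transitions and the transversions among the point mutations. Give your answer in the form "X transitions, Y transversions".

Transitions (purine↔purine or pyrimidine↔pyrimidine): 9 A→G, 10 G→A, 11 C→T.
Transversions (purine↔pyrimidine): 1 A→C, 2 G→T, 3 A→T, 8 A→T, 13 A→C, 14 T→G.

3 transitions, 6 transversions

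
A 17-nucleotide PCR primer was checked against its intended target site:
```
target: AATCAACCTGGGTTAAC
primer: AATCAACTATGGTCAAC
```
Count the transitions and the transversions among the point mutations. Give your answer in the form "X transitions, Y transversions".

Transitions (purine↔purine or pyrimidine↔pyrimidine): 8 C→T, 14 T→C.
Transversions (purine↔pyrimidine): 9 T→A, 10 G→T.

2 transitions, 2 transversions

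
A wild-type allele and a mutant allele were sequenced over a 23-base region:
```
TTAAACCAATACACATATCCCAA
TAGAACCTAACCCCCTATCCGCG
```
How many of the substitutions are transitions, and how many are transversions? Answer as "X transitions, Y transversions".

Transitions (purine↔purine or pyrimidine↔pyrimidine): 3 A→G, 23 A→G.
Transversions (purine↔pyrimidine): 2 T→A, 8 A→T, 10 T→A, 11 A→C, 13 A→C, 15 A→C, 21 C→G, 22 A→C.

2 transitions, 8 transversions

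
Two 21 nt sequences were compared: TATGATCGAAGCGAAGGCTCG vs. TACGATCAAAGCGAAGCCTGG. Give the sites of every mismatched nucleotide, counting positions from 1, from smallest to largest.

Scanning 1-based: 3: T/C; 8: G/A; 17: G/C; 20: C/G.

3, 8, 17, 20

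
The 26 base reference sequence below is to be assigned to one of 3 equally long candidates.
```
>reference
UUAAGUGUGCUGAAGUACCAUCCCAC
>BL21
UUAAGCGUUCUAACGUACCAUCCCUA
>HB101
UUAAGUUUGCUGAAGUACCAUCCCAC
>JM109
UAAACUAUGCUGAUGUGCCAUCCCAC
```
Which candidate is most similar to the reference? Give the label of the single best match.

Hamming distances to reference — BL21: 6; HB101: 1; JM109: 5.
Smallest is HB101 with 1 mismatch.

HB101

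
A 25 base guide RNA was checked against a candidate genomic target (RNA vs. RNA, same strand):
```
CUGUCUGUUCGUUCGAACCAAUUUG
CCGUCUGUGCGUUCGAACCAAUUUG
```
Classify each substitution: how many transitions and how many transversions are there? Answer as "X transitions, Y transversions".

Transitions (purine↔purine or pyrimidine↔pyrimidine): 2 U→C.
Transversions (purine↔pyrimidine): 9 U→G.

1 transition, 1 transversion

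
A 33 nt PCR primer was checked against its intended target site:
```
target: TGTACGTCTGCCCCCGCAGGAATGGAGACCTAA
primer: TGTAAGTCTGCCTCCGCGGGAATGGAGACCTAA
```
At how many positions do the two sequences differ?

Mismatches (1-based): position 5: C→A; position 13: C→T; position 18: A→G.

3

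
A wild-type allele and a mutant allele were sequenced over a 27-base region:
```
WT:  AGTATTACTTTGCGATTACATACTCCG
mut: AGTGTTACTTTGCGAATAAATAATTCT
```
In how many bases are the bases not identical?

Comparing position by position, 6 bases differ: 4 (A/G), 16 (T/A), 19 (C/A), 23 (C/A), 25 (C/T), 27 (G/T).

6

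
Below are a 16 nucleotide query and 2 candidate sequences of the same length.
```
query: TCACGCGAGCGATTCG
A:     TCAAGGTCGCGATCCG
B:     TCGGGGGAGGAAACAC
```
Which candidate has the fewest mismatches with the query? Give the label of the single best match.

A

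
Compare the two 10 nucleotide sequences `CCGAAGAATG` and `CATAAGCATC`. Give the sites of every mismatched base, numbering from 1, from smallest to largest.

Scanning 1-based: 2: C/A; 3: G/T; 7: A/C; 10: G/C.

2, 3, 7, 10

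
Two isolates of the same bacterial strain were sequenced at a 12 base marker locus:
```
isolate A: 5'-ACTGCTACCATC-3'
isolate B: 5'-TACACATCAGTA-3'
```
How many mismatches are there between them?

Comparing position by position, 9 positions differ: 1 (A/T), 2 (C/A), 3 (T/C), 4 (G/A), 6 (T/A), 7 (A/T), 9 (C/A), 10 (A/G), 12 (C/A).

9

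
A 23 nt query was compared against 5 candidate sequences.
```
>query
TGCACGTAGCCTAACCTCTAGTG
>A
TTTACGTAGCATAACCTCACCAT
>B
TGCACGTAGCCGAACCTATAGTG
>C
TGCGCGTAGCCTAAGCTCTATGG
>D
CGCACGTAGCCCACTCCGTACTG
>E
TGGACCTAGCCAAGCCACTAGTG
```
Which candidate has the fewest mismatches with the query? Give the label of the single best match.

B

Hamming distances to query — A: 8; B: 2; C: 4; D: 7; E: 5.
Smallest is B with 2 mismatches.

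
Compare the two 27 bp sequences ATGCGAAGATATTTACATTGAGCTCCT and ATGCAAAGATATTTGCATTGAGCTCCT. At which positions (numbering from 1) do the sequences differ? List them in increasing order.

Scanning 1-based: 5: G/A; 15: A/G.

5, 15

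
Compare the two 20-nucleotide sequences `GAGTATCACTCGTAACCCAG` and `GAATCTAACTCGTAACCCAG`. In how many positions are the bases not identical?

3

Mismatches (1-based): position 3: G→A; position 5: A→C; position 7: C→A.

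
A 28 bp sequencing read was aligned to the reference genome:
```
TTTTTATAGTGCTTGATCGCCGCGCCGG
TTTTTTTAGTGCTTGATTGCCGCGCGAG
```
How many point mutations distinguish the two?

4

Mismatches (1-based): position 6: A→T; position 18: C→T; position 26: C→G; position 27: G→A.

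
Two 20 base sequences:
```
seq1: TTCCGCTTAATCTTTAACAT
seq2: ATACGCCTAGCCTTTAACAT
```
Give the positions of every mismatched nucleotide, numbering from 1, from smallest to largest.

1, 3, 7, 10, 11

Differences at position 1 (T→A), position 3 (C→A), position 7 (T→C), position 10 (A→G), position 11 (T→C).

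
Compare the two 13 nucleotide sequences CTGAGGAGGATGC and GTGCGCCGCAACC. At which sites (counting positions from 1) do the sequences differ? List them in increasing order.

1, 4, 6, 7, 9, 11, 12

Differences at site 1 (C→G), site 4 (A→C), site 6 (G→C), site 7 (A→C), site 9 (G→C), site 11 (T→A), site 12 (G→C).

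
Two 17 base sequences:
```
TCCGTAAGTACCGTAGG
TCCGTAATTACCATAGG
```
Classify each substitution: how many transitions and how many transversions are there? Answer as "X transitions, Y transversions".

1 transition, 1 transversion

Mismatches (1-based):
site 8: G→T (purine→pyrimidine, transversion)
site 13: G→A (purine→purine, transition)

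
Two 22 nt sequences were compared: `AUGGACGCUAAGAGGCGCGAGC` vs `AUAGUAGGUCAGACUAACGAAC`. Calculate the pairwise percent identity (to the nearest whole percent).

10 positions differ (3, 5, 6, 8, 10, 14, 15, 16, 17, 21), so 12 of 22 match: 12/22 = 54.55%.

55%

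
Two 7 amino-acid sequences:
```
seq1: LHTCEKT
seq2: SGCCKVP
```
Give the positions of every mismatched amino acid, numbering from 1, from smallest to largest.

1, 2, 3, 5, 6, 7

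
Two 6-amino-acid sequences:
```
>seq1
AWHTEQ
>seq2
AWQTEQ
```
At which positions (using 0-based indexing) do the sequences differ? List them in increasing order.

Differences at position 2 (H→Q).

2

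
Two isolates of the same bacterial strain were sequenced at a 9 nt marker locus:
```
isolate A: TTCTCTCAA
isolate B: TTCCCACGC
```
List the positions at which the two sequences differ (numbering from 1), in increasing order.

4, 6, 8, 9

Scanning 1-based: 4: T/C; 6: T/A; 8: A/G; 9: A/C.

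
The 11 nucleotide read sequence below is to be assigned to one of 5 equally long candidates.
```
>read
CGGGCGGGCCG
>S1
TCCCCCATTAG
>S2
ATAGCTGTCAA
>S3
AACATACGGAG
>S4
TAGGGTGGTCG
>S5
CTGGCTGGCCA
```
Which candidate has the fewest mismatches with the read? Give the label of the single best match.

S1 differs at 9 bases; S2 differs at 7 bases; S3 differs at 9 bases; S4 differs at 5 bases; S5 differs at 3 bases. The closest is S5.

S5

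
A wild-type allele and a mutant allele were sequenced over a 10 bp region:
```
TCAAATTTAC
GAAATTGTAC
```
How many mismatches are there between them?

4

Comparing position by position, 4 bases differ: 1 (T/G), 2 (C/A), 5 (A/T), 7 (T/G).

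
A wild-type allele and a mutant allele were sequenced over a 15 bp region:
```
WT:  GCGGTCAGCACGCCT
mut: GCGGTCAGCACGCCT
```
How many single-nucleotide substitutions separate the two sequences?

No positions differ; the sequences are identical.

0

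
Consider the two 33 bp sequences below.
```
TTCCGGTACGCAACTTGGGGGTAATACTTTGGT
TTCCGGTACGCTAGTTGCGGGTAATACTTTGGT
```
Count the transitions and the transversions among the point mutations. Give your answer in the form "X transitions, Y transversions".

0 transitions, 3 transversions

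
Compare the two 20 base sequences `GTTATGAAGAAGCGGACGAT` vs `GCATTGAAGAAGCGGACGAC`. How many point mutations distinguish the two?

Mismatches (1-based): base 2: T→C; base 3: T→A; base 4: A→T; base 20: T→C.

4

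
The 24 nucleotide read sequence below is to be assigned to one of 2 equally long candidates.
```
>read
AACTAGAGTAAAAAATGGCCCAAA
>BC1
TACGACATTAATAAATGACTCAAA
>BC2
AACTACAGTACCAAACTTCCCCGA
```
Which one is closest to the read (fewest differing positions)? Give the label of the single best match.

BC1 differs at 7 positions; BC2 differs at 8 positions. The closest is BC1.

BC1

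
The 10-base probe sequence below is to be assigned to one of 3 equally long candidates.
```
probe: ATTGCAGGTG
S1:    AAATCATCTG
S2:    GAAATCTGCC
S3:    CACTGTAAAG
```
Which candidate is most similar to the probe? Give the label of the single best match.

S1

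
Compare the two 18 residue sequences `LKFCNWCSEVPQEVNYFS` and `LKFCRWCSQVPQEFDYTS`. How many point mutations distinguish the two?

Comparing position by position, 5 residues differ: 5 (N/R), 9 (E/Q), 14 (V/F), 15 (N/D), 17 (F/T).

5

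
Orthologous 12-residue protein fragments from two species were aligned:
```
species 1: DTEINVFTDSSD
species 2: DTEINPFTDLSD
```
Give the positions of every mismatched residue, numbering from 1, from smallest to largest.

Differences at position 6 (V→P), position 10 (S→L).

6, 10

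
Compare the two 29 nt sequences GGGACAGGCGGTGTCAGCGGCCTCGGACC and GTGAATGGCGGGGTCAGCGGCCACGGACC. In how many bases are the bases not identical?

5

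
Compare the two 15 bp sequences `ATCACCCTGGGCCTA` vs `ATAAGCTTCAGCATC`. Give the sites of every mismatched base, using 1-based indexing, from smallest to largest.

3, 5, 7, 9, 10, 13, 15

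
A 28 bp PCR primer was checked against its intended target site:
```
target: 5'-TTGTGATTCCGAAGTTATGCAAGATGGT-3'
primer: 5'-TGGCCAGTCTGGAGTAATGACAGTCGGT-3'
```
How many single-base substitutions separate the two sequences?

Comparing position by position, 11 positions differ: 2 (T/G), 4 (T/C), 5 (G/C), 7 (T/G), 10 (C/T), 12 (A/G), 16 (T/A), 20 (C/A), 21 (A/C), 24 (A/T), 25 (T/C).

11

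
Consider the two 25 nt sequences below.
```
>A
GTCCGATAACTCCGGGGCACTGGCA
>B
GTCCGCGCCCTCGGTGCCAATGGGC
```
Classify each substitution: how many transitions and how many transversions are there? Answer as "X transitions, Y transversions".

0 transitions, 10 transversions

Mismatches (1-based):
position 6: A→C (purine→pyrimidine, transversion)
position 7: T→G (pyrimidine→purine, transversion)
position 8: A→C (purine→pyrimidine, transversion)
position 9: A→C (purine→pyrimidine, transversion)
position 13: C→G (pyrimidine→purine, transversion)
position 15: G→T (purine→pyrimidine, transversion)
position 17: G→C (purine→pyrimidine, transversion)
position 20: C→A (pyrimidine→purine, transversion)
position 24: C→G (pyrimidine→purine, transversion)
position 25: A→C (purine→pyrimidine, transversion)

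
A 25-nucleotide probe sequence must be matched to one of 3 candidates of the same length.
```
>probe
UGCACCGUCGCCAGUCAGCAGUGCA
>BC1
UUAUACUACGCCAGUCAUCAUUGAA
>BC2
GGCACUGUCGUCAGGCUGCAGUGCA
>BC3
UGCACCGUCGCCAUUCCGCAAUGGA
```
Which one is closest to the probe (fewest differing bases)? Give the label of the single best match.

BC3

Hamming distances to probe — BC1: 9; BC2: 5; BC3: 4.
Smallest is BC3 with 4 mismatches.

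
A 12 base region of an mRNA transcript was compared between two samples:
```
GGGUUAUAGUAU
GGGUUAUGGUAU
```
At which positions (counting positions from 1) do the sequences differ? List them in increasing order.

8

Scanning 1-based: 8: A/G.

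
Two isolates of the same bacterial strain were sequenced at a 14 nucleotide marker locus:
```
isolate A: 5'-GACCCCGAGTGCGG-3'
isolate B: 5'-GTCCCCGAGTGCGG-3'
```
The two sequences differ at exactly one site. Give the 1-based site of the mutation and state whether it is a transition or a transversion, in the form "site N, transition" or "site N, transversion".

The sequences differ only at site 2: A→T (purine→pyrimidine), a transversion.

site 2, transversion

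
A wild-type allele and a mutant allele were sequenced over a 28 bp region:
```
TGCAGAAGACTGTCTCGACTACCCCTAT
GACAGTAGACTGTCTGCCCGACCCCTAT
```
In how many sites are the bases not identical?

The sequences differ at sites 1, 2, 6, 16, 17, 18, 20 (1-based) — 7 in total.

7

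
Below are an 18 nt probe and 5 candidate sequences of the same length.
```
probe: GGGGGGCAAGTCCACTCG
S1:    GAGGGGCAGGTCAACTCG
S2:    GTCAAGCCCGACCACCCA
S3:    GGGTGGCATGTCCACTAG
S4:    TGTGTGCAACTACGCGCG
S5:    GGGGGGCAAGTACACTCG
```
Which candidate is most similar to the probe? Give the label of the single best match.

S5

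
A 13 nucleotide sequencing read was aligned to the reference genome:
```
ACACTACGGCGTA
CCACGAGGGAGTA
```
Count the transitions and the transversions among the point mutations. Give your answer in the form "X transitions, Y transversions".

0 transitions, 4 transversions

Transitions (purine↔purine or pyrimidine↔pyrimidine): none.
Transversions (purine↔pyrimidine): 1 A→C, 5 T→G, 7 C→G, 10 C→A.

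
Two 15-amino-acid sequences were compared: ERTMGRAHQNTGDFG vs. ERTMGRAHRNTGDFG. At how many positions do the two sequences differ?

Comparing position by position, 1 position differs: 9 (Q/R).

1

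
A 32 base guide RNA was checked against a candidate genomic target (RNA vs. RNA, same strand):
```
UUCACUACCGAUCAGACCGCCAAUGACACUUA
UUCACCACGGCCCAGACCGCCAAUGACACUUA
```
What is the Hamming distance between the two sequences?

4

The sequences differ at positions 6, 9, 11, 12 (1-based) — 4 in total.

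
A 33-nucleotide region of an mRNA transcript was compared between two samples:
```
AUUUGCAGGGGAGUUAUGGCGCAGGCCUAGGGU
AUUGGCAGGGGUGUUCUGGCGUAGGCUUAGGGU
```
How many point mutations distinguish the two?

5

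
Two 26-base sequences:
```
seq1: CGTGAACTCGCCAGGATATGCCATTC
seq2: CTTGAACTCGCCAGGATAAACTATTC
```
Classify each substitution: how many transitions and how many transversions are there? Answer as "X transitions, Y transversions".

2 transitions, 2 transversions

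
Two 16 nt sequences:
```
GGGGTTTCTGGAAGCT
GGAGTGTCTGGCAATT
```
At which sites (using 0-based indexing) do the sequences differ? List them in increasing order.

2, 5, 11, 13, 14

Differences at site 2 (G→A), site 5 (T→G), site 11 (A→C), site 13 (G→A), site 14 (C→T).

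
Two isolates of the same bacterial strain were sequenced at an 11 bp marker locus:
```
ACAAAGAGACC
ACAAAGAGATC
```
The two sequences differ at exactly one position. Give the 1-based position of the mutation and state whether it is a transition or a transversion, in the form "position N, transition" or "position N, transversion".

The sequences differ only at position 10: C→T (pyrimidine→pyrimidine), a transition.

position 10, transition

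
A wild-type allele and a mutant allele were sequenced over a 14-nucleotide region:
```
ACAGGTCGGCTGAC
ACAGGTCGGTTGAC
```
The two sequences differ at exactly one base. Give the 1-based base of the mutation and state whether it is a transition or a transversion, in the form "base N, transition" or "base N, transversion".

Base 10 changes C→T. C is a pyrimidine and T is a pyrimidine, so this is a transition.

base 10, transition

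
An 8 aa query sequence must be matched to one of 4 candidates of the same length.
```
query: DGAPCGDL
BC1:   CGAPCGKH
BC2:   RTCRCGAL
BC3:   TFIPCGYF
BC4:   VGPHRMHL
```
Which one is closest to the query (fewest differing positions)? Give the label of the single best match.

Hamming distances to query — BC1: 3; BC2: 5; BC3: 5; BC4: 6.
Smallest is BC1 with 3 mismatches.

BC1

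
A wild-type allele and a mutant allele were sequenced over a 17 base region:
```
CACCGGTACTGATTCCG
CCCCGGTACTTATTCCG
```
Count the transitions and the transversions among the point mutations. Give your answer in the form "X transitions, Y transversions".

Transitions (purine↔purine or pyrimidine↔pyrimidine): none.
Transversions (purine↔pyrimidine): 2 A→C, 11 G→T.

0 transitions, 2 transversions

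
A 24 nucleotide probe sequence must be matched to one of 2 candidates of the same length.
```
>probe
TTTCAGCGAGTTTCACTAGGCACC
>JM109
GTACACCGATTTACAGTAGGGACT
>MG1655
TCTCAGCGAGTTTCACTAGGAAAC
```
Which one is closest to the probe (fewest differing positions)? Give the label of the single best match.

MG1655

JM109 differs at 8 positions; MG1655 differs at 3 positions. The closest is MG1655.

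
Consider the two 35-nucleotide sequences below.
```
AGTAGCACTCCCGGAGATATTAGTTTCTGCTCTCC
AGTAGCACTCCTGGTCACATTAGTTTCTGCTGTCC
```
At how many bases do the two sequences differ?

5

The sequences differ at bases 12, 15, 16, 18, 32 (1-based) — 5 in total.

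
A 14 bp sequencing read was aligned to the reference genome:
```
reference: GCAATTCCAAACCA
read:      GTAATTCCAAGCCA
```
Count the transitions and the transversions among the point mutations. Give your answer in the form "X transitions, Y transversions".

2 transitions, 0 transversions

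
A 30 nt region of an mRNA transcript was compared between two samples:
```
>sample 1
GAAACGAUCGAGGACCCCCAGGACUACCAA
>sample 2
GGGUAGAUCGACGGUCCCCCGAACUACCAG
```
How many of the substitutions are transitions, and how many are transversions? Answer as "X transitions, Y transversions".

6 transitions, 4 transversions

Transitions (purine↔purine or pyrimidine↔pyrimidine): 2 A→G, 3 A→G, 14 A→G, 15 C→U, 22 G→A, 30 A→G.
Transversions (purine↔pyrimidine): 4 A→U, 5 C→A, 12 G→C, 20 A→C.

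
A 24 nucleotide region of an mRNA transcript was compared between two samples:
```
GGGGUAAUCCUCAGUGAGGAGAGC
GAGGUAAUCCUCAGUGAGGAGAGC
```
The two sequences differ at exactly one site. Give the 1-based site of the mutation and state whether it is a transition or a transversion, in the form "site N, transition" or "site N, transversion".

site 2, transition

Site 2 changes G→A. G is a purine and A is a purine, so this is a transition.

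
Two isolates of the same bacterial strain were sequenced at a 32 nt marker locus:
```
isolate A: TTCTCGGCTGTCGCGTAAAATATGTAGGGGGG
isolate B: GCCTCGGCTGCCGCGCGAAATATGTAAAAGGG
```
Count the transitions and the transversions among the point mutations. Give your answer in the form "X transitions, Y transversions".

7 transitions, 1 transversion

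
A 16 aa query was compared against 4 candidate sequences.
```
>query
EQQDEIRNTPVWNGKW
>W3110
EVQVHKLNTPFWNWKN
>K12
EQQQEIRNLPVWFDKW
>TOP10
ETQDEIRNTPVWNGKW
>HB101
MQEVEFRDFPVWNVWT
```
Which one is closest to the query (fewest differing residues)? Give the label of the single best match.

TOP10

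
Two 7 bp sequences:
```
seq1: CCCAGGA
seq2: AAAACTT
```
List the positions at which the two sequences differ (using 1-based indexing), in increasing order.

1, 2, 3, 5, 6, 7

Differences at position 1 (C→A), position 2 (C→A), position 3 (C→A), position 5 (G→C), position 6 (G→T), position 7 (A→T).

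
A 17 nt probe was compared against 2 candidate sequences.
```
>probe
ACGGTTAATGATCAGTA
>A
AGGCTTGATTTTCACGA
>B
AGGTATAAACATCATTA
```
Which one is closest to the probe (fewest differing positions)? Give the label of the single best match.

A differs at 7 positions; B differs at 6 positions. The closest is B.

B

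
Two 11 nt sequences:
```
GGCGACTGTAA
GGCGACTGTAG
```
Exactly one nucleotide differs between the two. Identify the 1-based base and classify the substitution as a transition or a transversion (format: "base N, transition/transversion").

Base 11 changes A→G. A is a purine and G is a purine, so this is a transition.

base 11, transition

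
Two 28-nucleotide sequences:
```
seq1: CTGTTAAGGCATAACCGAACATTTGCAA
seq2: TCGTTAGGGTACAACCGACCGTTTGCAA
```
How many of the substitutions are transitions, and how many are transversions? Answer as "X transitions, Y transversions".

Mismatches (1-based):
position 1: C→T (pyrimidine→pyrimidine, transition)
position 2: T→C (pyrimidine→pyrimidine, transition)
position 7: A→G (purine→purine, transition)
position 10: C→T (pyrimidine→pyrimidine, transition)
position 12: T→C (pyrimidine→pyrimidine, transition)
position 19: A→C (purine→pyrimidine, transversion)
position 21: A→G (purine→purine, transition)

6 transitions, 1 transversion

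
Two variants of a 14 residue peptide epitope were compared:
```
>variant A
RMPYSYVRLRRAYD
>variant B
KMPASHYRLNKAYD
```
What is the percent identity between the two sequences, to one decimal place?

57.1%

Mismatches at positions 1, 4, 6, 7, 10, 11 (1-based): 6 of 14.
Identical positions: 8/14 = 57.14% → 57.1%.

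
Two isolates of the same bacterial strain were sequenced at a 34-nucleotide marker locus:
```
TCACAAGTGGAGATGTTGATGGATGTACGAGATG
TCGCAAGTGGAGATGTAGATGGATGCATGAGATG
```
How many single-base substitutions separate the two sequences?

4

The sequences differ at sites 3, 17, 26, 28 (1-based) — 4 in total.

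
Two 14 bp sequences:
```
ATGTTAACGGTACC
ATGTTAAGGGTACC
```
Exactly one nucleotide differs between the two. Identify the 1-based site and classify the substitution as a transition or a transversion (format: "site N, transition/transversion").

site 8, transversion

Site 8 changes C→G. C is a pyrimidine and G is a purine, so this is a transversion.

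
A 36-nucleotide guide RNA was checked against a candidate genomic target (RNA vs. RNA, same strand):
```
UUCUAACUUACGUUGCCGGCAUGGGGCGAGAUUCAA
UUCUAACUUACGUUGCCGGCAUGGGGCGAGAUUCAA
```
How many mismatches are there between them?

0

The two sequences are identical at every position.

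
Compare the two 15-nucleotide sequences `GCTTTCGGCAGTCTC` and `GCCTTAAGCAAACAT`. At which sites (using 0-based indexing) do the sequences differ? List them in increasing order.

2, 5, 6, 10, 11, 13, 14

Scanning 0-based: 2: T/C; 5: C/A; 6: G/A; 10: G/A; 11: T/A; 13: T/A; 14: C/T.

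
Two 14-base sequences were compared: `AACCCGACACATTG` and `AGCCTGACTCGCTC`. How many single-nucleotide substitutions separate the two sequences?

6

Mismatches (1-based): site 2: A→G; site 5: C→T; site 9: A→T; site 11: A→G; site 12: T→C; site 14: G→C.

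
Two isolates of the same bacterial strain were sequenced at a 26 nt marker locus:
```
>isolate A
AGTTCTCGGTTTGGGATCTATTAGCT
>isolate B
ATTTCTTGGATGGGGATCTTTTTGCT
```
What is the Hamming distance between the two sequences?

The sequences differ at sites 2, 7, 10, 12, 20, 23 (1-based) — 6 in total.

6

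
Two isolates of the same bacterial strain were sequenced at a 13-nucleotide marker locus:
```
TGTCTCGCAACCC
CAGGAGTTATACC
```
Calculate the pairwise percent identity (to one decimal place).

23.1%

10 positions differ (1, 2, 3, 4, 5, 6, 7, 8, 10, 11), so 3 of 13 match: 3/13 = 23.08%.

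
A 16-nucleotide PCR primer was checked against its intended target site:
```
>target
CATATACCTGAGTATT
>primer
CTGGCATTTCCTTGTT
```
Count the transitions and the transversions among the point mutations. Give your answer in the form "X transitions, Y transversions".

5 transitions, 5 transversions

Mismatches (1-based):
site 2: A→T (purine→pyrimidine, transversion)
site 3: T→G (pyrimidine→purine, transversion)
site 4: A→G (purine→purine, transition)
site 5: T→C (pyrimidine→pyrimidine, transition)
site 7: C→T (pyrimidine→pyrimidine, transition)
site 8: C→T (pyrimidine→pyrimidine, transition)
site 10: G→C (purine→pyrimidine, transversion)
site 11: A→C (purine→pyrimidine, transversion)
site 12: G→T (purine→pyrimidine, transversion)
site 14: A→G (purine→purine, transition)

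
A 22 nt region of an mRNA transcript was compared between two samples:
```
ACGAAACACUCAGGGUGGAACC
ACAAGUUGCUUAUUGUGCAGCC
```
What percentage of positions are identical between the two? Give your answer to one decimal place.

54.5%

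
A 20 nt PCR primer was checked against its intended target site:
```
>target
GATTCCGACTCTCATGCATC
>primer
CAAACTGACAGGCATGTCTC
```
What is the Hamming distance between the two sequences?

Comparing position by position, 9 bases differ: 1 (G/C), 3 (T/A), 4 (T/A), 6 (C/T), 10 (T/A), 11 (C/G), 12 (T/G), 17 (C/T), 18 (A/C).

9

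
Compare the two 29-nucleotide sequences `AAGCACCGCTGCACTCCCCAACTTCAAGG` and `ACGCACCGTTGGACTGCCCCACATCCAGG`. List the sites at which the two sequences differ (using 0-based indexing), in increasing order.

Scanning 0-based: 1: A/C; 8: C/T; 11: C/G; 15: C/G; 19: A/C; 22: T/A; 25: A/C.

1, 8, 11, 15, 19, 22, 25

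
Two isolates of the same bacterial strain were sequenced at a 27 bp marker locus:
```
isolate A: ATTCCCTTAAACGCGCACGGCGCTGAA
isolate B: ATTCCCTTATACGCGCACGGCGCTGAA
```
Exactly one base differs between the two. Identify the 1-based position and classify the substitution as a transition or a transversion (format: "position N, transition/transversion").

The sequences differ only at position 10: A→T (purine→pyrimidine), a transversion.

position 10, transversion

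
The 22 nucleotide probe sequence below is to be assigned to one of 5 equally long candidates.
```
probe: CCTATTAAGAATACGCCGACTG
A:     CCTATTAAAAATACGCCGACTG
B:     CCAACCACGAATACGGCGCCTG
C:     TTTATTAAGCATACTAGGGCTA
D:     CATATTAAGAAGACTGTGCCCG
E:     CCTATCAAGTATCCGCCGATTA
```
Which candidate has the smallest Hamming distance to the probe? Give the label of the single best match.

A differs at 1 base; B differs at 6 bases; C differs at 8 bases; D differs at 7 bases; E differs at 5 bases. The closest is A.

A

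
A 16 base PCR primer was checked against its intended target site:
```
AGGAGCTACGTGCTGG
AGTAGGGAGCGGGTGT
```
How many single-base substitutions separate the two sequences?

8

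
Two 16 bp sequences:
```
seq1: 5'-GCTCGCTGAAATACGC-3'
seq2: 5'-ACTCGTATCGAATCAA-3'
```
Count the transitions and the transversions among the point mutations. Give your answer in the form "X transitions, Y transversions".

Mismatches (1-based):
base 1: G→A (purine→purine, transition)
base 6: C→T (pyrimidine→pyrimidine, transition)
base 7: T→A (pyrimidine→purine, transversion)
base 8: G→T (purine→pyrimidine, transversion)
base 9: A→C (purine→pyrimidine, transversion)
base 10: A→G (purine→purine, transition)
base 12: T→A (pyrimidine→purine, transversion)
base 13: A→T (purine→pyrimidine, transversion)
base 15: G→A (purine→purine, transition)
base 16: C→A (pyrimidine→purine, transversion)

4 transitions, 6 transversions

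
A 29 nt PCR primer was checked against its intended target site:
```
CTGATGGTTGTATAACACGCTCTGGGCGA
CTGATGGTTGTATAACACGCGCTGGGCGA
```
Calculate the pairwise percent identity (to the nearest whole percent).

97%

Mismatch at position 21 (1-based): 1 of 29.
Identical positions: 28/29 = 96.55% → 97%.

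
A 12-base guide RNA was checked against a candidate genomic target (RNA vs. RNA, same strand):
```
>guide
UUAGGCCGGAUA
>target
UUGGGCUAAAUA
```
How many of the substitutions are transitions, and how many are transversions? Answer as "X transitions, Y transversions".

4 transitions, 0 transversions

Transitions (purine↔purine or pyrimidine↔pyrimidine): 3 A→G, 7 C→U, 8 G→A, 9 G→A.
Transversions (purine↔pyrimidine): none.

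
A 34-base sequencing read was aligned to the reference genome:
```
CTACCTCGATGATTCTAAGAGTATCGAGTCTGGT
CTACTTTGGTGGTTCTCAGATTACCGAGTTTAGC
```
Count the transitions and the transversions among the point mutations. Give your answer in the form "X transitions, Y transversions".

8 transitions, 2 transversions

Transitions (purine↔purine or pyrimidine↔pyrimidine): 5 C→T, 7 C→T, 9 A→G, 12 A→G, 24 T→C, 30 C→T, 32 G→A, 34 T→C.
Transversions (purine↔pyrimidine): 17 A→C, 21 G→T.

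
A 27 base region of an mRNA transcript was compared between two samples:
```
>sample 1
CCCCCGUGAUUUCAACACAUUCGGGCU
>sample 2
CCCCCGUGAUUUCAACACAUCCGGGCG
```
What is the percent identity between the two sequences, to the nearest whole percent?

2 positions differ (21, 27), so 25 of 27 match: 25/27 = 92.59%.

93%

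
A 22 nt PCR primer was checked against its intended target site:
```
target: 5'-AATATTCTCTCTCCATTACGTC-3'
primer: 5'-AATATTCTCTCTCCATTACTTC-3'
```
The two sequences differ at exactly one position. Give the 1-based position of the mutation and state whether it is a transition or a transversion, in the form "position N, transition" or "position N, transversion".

Position 20 changes G→T. G is a purine and T is a pyrimidine, so this is a transversion.

position 20, transversion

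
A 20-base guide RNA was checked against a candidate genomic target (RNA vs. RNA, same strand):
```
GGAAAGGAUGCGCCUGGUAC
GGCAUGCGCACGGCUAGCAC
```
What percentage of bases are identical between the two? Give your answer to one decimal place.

9 positions differ (3, 5, 7, 8, 9, 10, 13, 16, 18), so 11 of 20 match: 11/20 = 55%.

55.0%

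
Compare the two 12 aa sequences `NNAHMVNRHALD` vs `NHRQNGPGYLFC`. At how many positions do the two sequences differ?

The sequences differ at positions 2, 3, 4, 5, 6, 7, 8, 9, 10, 11, 12 (1-based) — 11 in total.

11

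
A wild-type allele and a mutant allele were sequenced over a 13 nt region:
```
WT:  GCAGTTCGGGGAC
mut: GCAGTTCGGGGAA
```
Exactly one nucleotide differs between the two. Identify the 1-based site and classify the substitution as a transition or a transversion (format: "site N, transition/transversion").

site 13, transversion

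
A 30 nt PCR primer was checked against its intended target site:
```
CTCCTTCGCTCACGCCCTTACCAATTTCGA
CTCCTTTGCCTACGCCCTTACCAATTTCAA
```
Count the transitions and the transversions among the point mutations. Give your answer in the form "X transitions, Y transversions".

4 transitions, 0 transversions

Transitions (purine↔purine or pyrimidine↔pyrimidine): 7 C→T, 10 T→C, 11 C→T, 29 G→A.
Transversions (purine↔pyrimidine): none.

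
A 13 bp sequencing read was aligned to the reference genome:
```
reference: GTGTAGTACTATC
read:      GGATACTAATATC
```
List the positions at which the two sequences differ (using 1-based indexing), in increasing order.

Differences at position 2 (T→G), position 3 (G→A), position 6 (G→C), position 9 (C→A).

2, 3, 6, 9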